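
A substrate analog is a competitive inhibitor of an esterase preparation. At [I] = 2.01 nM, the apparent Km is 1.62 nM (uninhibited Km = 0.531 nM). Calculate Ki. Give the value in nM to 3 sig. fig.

0.980 nM

Competitive: Km,app = α·Km with α = 1 + [I]/Ki.
α = Km,app/Km = 1.62/0.531 = 3.051.
Since α = 1 + [I]/Ki, [I]/Ki = 3.051 − 1 = 2.051 and Ki = 2.01/2.051 = 0.980 nM.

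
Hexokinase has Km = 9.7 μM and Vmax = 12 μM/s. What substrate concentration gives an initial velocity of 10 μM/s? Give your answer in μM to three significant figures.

48.5 μM

The required fractional saturation is v/Vmax = 10/12 = 0.8333.
Then [S]/(Km+[S]) = 0.8333 ⇒ [S] = 9.7 × 0.8333/(1 − 0.8333) = 48.5 μM.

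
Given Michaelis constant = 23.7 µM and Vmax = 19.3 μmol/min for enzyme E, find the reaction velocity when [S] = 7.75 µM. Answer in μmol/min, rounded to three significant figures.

4.76 μmol/min

[S]/(Km+[S]) = 7.75/31.45 = 0.2464, the fractional saturation.
v = 0.2464 × Vmax = 0.2464 × 19.3 = 4.76 μmol/min.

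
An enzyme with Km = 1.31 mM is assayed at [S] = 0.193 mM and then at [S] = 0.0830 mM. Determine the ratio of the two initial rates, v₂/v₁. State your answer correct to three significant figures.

The fractional saturations are [S]/(Km+[S]) = 0.193/1.503 = 0.1284 and 0.0830/1.393 = 0.05958.
v₂/v₁ is just their ratio: 0.05958/0.1284 = 0.464.

0.464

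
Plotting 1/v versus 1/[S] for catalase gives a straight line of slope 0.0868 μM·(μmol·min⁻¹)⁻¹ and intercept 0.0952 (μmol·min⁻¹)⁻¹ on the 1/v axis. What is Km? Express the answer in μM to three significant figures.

0.912 μM

y-intercept = 1/Vmax ⇒ Vmax = 10.5 μmol·min⁻¹; slope = Km/Vmax ⇒ Km = slope × Vmax.
Km = 0.0868 × 10.5 = 0.912 μM.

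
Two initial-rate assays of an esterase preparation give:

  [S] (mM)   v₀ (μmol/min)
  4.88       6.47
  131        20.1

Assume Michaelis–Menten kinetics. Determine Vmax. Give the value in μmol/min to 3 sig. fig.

21.9 μmol/min

From v = Vmax[S]/(Km+[S]), each point gives Vmax = v(Km+[S])/[S].
Equating: 6.47(Km+4.88)/4.88 = 20.1(Km+131)/131.
1.326·Km + 6.47 = 0.1534·Km + 20.1, so (1.326 − 0.1534)·Km = 20.1 − 6.47.
Km = 13.63/1.172 = 11.6 mM; then Vmax = 6.47(11.6+4.88)/4.88 = 21.9 μmol/min.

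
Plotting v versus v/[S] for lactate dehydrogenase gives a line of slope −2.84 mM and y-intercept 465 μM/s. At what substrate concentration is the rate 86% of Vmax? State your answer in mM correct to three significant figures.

17.4 mM

The Eadie–Hofstee slope gives Km = 2.84 mM (slope = −Km).
v/Vmax = [S]/(Km+[S]) = 0.86 ⇒ [S] = Km·0.86/(1−0.86) = 2.84 × 6.143 = 17.4 mM.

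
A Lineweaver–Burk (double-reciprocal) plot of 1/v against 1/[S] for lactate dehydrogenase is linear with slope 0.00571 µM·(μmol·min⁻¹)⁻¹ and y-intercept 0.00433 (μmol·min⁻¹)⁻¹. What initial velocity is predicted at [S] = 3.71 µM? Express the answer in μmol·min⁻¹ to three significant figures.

170 μmol·min⁻¹

The y-intercept is 1/Vmax, so Vmax = 1/0.00433 = 231 μmol·min⁻¹.
The slope is Km/Vmax, so Km = 0.00571 × 231 = 1.32 µM.
Then v = 231 × 3.71/(1.32 + 3.71) = 170 μmol·min⁻¹.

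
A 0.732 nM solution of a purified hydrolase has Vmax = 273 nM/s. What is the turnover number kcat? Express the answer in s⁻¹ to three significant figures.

kcat = Vmax/[E]total = 273 nM/s / 0.732 nM = 373 s⁻¹.

373 s⁻¹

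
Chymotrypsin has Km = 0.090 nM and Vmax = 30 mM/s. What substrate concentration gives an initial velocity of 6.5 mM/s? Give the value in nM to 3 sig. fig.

Rearranging v = Vmax[S]/(Km+[S]) gives [S] = Km·v/(Vmax − v).
[S] = 0.090 × 6.5 / (30 − 6.5) = 0.5850/23.50 = 0.0249 nM.

0.0249 nM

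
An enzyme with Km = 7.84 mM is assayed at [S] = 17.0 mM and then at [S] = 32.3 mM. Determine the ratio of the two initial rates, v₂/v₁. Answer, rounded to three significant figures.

1.18

Since Vmax cancels, v₂/v₁ = [S]₂(Km+[S]₁) / [S]₁(Km+[S]₂).
= 32.3×(7.84+17.0) / (17.0×(7.84+32.3)) = 802.3/682.4 = 1.18.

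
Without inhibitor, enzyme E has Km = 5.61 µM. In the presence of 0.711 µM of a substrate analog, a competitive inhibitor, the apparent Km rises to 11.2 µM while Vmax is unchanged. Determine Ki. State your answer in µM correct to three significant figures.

0.714 µM

Competitive: Km,app = α·Km with α = 1 + [I]/Ki.
α = Km,app/Km = 11.2/5.61 = 1.996.
Ki = [I]/(α − 1) = 0.711/0.9964 = 0.714 µM.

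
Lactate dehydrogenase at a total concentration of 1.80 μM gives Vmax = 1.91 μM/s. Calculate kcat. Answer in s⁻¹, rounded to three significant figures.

kcat = Vmax/[E]total = 1.91 μM/s / 1.80 μM = 1.06 s⁻¹.

1.06 s⁻¹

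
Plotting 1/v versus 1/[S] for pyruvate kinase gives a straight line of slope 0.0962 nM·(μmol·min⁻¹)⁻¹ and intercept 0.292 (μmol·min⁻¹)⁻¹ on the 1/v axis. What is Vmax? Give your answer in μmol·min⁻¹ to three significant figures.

3.42 μmol·min⁻¹

The y-intercept of a Lineweaver–Burk plot equals 1/Vmax, so Vmax = 1/0.292 = 3.42 μmol·min⁻¹.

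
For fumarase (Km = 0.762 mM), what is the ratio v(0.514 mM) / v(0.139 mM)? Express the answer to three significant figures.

Since Vmax cancels, v₂/v₁ = [S]₂(Km+[S]₁) / [S]₁(Km+[S]₂).
= 0.514×(0.762+0.139) / (0.139×(0.762+0.514)) = 0.4631/0.1774 = 2.61.

2.61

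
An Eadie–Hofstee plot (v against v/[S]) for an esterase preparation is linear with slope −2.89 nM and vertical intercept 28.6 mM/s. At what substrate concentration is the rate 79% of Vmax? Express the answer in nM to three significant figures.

10.9 nM

The Eadie–Hofstee slope gives Km = 2.89 nM (slope = −Km).
v/Vmax = [S]/(Km+[S]) = 0.79 ⇒ [S] = Km·0.79/(1−0.79) = 2.89 × 3.762 = 10.9 nM.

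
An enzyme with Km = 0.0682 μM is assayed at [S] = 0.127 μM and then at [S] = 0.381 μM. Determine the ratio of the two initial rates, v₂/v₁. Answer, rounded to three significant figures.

The fractional saturations are [S]/(Km+[S]) = 0.127/0.1952 = 0.6506 and 0.381/0.4492 = 0.8482.
v₂/v₁ is just their ratio: 0.8482/0.6506 = 1.30.

1.30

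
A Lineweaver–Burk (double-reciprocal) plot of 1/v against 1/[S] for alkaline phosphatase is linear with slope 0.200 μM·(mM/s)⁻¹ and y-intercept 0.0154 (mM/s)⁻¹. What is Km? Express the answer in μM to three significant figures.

13.0 μM

y-intercept = 1/Vmax ⇒ Vmax = 64.9 mM/s; slope = Km/Vmax ⇒ Km = slope × Vmax.
Km = 0.200 × 64.9 = 13.0 μM.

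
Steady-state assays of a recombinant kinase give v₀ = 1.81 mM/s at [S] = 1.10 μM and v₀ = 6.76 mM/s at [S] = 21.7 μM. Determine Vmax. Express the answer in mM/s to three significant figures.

From v = Vmax[S]/(Km+[S]), each point gives Vmax = v(Km+[S])/[S].
Equating: 1.81(Km+1.10)/1.10 = 6.76(Km+21.7)/21.7.
1.645·Km + 1.81 = 0.3115·Km + 6.76, so (1.645 − 0.3115)·Km = 6.76 − 1.81.
Km = 4.950/1.334 = 3.71 μM; then Vmax = 1.81(3.71+1.10)/1.10 = 7.92 mM/s.

7.92 mM/s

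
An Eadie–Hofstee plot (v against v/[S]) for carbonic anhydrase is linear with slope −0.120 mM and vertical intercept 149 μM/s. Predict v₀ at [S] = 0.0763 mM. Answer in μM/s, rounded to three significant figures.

57.9 μM/s

In the Eadie–Hofstee form v = Vmax − Km·(v/[S]), the slope is −Km and the intercept is Vmax, so Km = 0.120 mM and Vmax = 149 μM/s.
v = 149 × 0.0763/(0.120 + 0.0763) = 57.9 μM/s.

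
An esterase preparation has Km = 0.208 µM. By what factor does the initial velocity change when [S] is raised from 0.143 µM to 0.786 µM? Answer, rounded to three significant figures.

1.94

The fractional saturations are [S]/(Km+[S]) = 0.143/0.3510 = 0.4074 and 0.786/0.9940 = 0.7907.
v₂/v₁ is just their ratio: 0.7907/0.4074 = 1.94.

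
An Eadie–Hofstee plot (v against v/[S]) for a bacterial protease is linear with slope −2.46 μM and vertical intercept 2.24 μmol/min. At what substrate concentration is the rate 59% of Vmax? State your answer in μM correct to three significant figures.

3.54 μM

The Eadie–Hofstee slope gives Km = 2.46 μM (slope = −Km).
v/Vmax = [S]/(Km+[S]) = 0.59 ⇒ [S] = Km·0.59/(1−0.59) = 2.46 × 1.439 = 3.54 μM.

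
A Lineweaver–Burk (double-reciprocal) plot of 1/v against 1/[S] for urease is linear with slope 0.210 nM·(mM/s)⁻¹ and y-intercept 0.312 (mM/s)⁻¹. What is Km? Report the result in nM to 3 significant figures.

y-intercept = 1/Vmax ⇒ Vmax = 3.21 mM/s; slope = Km/Vmax ⇒ Km = slope × Vmax.
Km = 0.210 × 3.21 = 0.673 nM.

0.673 nM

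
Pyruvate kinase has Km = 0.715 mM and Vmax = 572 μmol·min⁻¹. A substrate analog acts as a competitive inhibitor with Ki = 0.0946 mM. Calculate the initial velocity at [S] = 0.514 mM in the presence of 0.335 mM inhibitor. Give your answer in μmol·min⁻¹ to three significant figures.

α = 1 + [I]/Ki = 1 + 0.335/0.0946 = 4.541.
For a competitive inhibitor, Vmax is unchanged and the apparent Km becomes α·Km: Km,app = 3.25 mM, Vmax,app = 572 μmol·min⁻¹.
v = Vmax,app·[S]/(Km,app + [S]) = 572 × 0.514/(3.25 + 0.514) = 78.2 μmol·min⁻¹.

78.2 μmol·min⁻¹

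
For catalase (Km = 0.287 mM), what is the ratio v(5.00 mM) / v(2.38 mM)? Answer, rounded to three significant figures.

The fractional saturations are [S]/(Km+[S]) = 2.38/2.667 = 0.8924 and 5.00/5.287 = 0.9457.
v₂/v₁ is just their ratio: 0.9457/0.8924 = 1.06.

1.06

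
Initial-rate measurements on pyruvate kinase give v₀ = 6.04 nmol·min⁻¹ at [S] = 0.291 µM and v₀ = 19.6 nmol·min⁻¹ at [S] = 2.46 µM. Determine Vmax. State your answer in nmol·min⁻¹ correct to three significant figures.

In reciprocal form, 1/v = (Km/Vmax)·(1/[S]) + 1/Vmax. The two points give (1/[S], 1/v) = (3.436, 0.1656) and (0.4065, 0.05102).
Slope = (0.1656 − 0.05102)/(3.436 − 0.4065) = 0.03780; intercept = 0.1656 − 0.03780×3.436 = 0.03565.
Vmax = 1/intercept = 28.0 nmol·min⁻¹; Km = slope × Vmax = 0.03780 × 28.0 = 1.06 µM.

28.0 nmol·min⁻¹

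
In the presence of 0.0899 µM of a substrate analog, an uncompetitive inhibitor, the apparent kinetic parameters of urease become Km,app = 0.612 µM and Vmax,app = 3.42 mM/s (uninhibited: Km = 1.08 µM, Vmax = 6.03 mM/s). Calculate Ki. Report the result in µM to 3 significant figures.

Uncompetitive: Vmax,app = Vmax/α (and Km,app = Km/α) with α = 1 + [I]/Ki.
α = Vmax/Vmax,app = 6.03/3.42 = 1.763.
Ki = [I]/(α − 1) = 0.0899/0.7632 = 0.118 µM.

0.118 µM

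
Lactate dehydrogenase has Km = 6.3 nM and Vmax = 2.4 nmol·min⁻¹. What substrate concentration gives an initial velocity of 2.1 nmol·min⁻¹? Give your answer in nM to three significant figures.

Rearranging v = Vmax[S]/(Km+[S]) gives [S] = Km·v/(Vmax − v).
[S] = 6.3 × 2.1 / (2.4 − 2.1) = 13.23/0.3000 = 44.1 nM.

44.1 nM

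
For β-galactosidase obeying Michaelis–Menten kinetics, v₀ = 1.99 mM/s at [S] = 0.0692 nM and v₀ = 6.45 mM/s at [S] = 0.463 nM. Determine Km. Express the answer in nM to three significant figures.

From v = Vmax[S]/(Km+[S]), each point gives Vmax = v(Km+[S])/[S].
Equating: 1.99(Km+0.0692)/0.0692 = 6.45(Km+0.463)/0.463.
28.76·Km + 1.99 = 13.93·Km + 6.45, so (28.76 − 13.93)·Km = 6.45 − 1.99.
Km = 4.460/14.83 = 0.301 nM; then Vmax = 1.99(0.301+0.0692)/0.0692 = 10.6 mM/s.

0.301 nM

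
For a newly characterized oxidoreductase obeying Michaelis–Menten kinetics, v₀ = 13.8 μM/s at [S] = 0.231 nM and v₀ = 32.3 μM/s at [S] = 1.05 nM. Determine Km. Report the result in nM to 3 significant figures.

0.638 nM

In reciprocal form, 1/v = (Km/Vmax)·(1/[S]) + 1/Vmax. The two points give (1/[S], 1/v) = (4.329, 0.07246) and (0.9524, 0.03096).
Slope = (0.07246 − 0.03096)/(4.329 − 0.9524) = 0.01229; intercept = 0.07246 − 0.01229×4.329 = 0.01925.
Vmax = 1/intercept = 51.9 μM/s; Km = slope × Vmax = 0.01229 × 51.9 = 0.638 nM.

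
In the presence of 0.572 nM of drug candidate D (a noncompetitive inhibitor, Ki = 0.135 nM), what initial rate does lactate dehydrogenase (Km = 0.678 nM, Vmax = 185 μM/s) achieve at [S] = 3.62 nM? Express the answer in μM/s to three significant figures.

With α = 1 + [I]/Ki = 1 + 0.572/0.135 = 5.237, the noncompetitive rate law is v = (Vmax/α)·[S] / (Km + [S]).
v = (185/5.237)×3.62 / (0.678 + 3.62) = 127.9/4.298 = 29.8 μM/s.

29.8 μM/s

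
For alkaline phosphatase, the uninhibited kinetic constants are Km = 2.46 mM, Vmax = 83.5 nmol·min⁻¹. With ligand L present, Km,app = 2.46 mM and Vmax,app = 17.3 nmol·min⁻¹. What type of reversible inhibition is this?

noncompetitive

Vmax decreases (83.5 → 17.3 nmol·min⁻¹) while Km is unchanged — pure noncompetitive inhibition.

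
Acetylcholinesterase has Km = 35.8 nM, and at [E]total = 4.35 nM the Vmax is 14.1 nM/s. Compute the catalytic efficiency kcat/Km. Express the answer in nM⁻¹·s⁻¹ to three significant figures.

0.0905 nM⁻¹·s⁻¹

kcat = Vmax/[E]total = 14.1/4.35 = 3.24 s⁻¹.
kcat/Km = 3.24/35.8 = 0.0905 nM⁻¹·s⁻¹.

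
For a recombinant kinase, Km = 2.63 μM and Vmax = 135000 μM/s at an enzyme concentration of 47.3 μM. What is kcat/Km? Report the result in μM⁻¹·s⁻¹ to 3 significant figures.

1090 μM⁻¹·s⁻¹

kcat = Vmax/[E]total = 135000/47.3 = 2850 s⁻¹.
kcat/Km = 2850/2.63 = 1090 μM⁻¹·s⁻¹.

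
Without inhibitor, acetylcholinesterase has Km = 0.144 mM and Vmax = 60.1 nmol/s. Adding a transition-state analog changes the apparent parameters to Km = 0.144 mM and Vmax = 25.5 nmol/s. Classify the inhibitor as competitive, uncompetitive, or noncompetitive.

noncompetitive

Vmax decreases (60.1 → 25.5 nmol/s) while Km is unchanged — pure noncompetitive inhibition.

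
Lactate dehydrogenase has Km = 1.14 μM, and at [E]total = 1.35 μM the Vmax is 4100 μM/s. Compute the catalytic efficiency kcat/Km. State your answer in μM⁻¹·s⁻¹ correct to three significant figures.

2660 μM⁻¹·s⁻¹

kcat = Vmax/[E]total = 4100/1.35 = 3040 s⁻¹.
kcat/Km = 3040/1.14 = 2660 μM⁻¹·s⁻¹.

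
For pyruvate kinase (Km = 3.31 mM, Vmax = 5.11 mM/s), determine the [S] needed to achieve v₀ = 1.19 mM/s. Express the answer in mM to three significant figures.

1.00 mM

Rearranging v = Vmax[S]/(Km+[S]) gives [S] = Km·v/(Vmax − v).
[S] = 3.31 × 1.19 / (5.11 − 1.19) = 3.939/3.920 = 1.00 mM.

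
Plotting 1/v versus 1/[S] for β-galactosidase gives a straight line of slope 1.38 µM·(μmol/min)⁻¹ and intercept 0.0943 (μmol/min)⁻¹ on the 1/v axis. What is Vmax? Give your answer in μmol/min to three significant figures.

10.6 μmol/min

The y-intercept of a Lineweaver–Burk plot equals 1/Vmax, so Vmax = 1/0.0943 = 10.6 μmol/min.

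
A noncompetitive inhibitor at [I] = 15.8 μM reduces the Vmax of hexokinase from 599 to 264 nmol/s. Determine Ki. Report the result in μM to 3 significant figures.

Noncompetitive: Vmax,app = Vmax/α with α = 1 + [I]/Ki.
α = Vmax/Vmax,app = 599/264 = 2.269.
Since α = 1 + [I]/Ki, [I]/Ki = 2.269 − 1 = 1.269 and Ki = 15.8/1.269 = 12.5 μM.

12.5 μM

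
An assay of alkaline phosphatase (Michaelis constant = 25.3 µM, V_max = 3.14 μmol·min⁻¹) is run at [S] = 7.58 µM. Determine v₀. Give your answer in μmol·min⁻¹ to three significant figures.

[S]/(Km+[S]) = 7.58/32.88 = 0.2305, the fractional saturation.
v = 0.2305 × Vmax = 0.2305 × 3.14 = 0.724 μmol·min⁻¹.

0.724 μmol·min⁻¹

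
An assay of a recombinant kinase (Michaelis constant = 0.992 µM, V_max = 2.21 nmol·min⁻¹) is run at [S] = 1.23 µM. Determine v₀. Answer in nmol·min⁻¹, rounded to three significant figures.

[S]/(Km+[S]) = 1.23/2.222 = 0.5536, the fractional saturation.
v = 0.5536 × Vmax = 0.5536 × 2.21 = 1.22 nmol·min⁻¹.

1.22 nmol·min⁻¹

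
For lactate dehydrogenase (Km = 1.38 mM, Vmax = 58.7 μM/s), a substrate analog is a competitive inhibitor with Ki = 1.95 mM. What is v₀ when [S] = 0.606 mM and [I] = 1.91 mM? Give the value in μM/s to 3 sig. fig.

With α = 1 + [I]/Ki = 1 + 1.91/1.95 = 1.979, the competitive rate law is v = Vmax[S] / (αKm + [S]).
v = 58.7×0.606 / (1.979×1.38 + 0.606) = 35.57/3.338 = 10.7 μM/s.

10.7 μM/s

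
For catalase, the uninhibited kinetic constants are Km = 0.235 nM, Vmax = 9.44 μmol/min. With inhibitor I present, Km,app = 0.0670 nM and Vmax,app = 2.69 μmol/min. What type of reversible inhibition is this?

Both Km and Vmax decrease by the same factor (~3.51-fold) — characteristic of uncompetitive inhibition.

uncompetitive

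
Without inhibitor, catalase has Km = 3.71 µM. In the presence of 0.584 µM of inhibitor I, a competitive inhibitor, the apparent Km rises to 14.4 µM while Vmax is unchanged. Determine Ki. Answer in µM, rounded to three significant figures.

Competitive: Km,app = α·Km with α = 1 + [I]/Ki.
α = Km,app/Km = 14.4/3.71 = 3.881.
Ki = [I]/(α − 1) = 0.584/2.881 = 0.203 µM.

0.203 µM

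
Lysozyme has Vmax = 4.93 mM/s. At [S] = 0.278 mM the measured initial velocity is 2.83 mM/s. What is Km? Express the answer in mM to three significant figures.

From v = Vmax[S]/(Km+[S]), Km = [S](Vmax − v)/v.
Km = 0.278 × (4.93 − 2.83) / 2.83 = 0.5838/2.83 = 0.206 mM.

0.206 mM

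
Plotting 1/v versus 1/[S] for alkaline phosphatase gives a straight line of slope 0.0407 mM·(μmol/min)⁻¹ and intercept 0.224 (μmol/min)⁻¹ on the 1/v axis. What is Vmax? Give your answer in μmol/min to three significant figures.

The y-intercept of a Lineweaver–Burk plot equals 1/Vmax, so Vmax = 1/0.224 = 4.46 μmol/min.

4.46 μmol/min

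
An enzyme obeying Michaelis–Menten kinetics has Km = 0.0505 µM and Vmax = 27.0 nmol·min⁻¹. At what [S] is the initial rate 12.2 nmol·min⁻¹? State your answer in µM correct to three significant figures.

The required fractional saturation is v/Vmax = 12.2/27.0 = 0.4519.
Then [S]/(Km+[S]) = 0.4519 ⇒ [S] = 0.0505 × 0.4519/(1 − 0.4519) = 0.0416 µM.

0.0416 µM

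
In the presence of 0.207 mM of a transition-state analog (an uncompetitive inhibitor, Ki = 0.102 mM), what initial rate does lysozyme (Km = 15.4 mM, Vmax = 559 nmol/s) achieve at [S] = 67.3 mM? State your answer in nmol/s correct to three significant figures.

With α = 1 + [I]/Ki = 1 + 0.207/0.102 = 3.029, the uncompetitive rate law is v = (Vmax/α)·[S] / (Km/α + [S]).
v = (559/3.029)×67.3 / (15.4/3.029 + 67.3) = 12420/72.38 = 172 nmol/s.

172 nmol/s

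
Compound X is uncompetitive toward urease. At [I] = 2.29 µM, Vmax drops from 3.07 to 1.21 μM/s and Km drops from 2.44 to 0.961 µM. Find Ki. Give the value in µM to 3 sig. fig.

1.49 µM

Uncompetitive: Vmax,app = Vmax/α (and Km,app = Km/α) with α = 1 + [I]/Ki.
α = Vmax/Vmax,app = 3.07/1.21 = 2.537.
Since α = 1 + [I]/Ki, [I]/Ki = 2.537 − 1 = 1.537 and Ki = 2.29/1.537 = 1.49 µM.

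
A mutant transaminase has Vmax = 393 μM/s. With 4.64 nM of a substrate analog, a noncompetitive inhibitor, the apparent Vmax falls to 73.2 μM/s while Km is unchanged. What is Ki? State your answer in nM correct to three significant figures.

Noncompetitive: Vmax,app = Vmax/α with α = 1 + [I]/Ki.
α = Vmax/Vmax,app = 393/73.2 = 5.369.
Since α = 1 + [I]/Ki, [I]/Ki = 5.369 − 1 = 4.369 and Ki = 4.64/4.369 = 1.06 nM.

1.06 nM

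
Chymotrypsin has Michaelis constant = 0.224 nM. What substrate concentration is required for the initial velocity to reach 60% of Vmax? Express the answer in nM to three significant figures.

v/Vmax = [S]/(Km+[S]) = 0.6, so [S] = Km·0.6/(1 − 0.6) = 0.224 × 1.500.
[S] = 0.336 nM.

0.336 nM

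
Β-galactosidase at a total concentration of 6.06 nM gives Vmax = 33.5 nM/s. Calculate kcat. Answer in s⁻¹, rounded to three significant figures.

kcat = Vmax/[E]total = 33.5 nM/s / 6.06 nM = 5.53 s⁻¹.

5.53 s⁻¹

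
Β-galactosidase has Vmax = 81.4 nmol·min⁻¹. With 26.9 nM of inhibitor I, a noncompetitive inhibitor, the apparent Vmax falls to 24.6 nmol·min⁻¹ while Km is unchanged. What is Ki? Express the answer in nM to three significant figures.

11.7 nM

Noncompetitive: Vmax,app = Vmax/α with α = 1 + [I]/Ki.
α = Vmax/Vmax,app = 81.4/24.6 = 3.309.
Ki = [I]/(α − 1) = 26.9/2.309 = 11.7 nM.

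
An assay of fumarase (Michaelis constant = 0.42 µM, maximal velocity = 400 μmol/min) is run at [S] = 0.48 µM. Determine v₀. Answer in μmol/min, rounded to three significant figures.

v = Vmax·[S]/(Km + [S]) = 400 × 0.48 / (0.42 + 0.48)
  = 192.0 / 0.9000 = 213 μmol/min.

213 μmol/min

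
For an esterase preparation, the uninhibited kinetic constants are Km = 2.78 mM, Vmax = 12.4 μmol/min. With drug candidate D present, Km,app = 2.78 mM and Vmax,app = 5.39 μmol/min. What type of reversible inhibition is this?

Vmax decreases (12.4 → 5.39 μmol/min) while Km is unchanged — pure noncompetitive inhibition.

noncompetitive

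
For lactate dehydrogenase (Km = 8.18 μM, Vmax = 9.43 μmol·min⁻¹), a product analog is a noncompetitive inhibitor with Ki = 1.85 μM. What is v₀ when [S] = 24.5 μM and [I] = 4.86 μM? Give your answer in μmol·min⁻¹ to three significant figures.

α = 1 + [I]/Ki = 1 + 4.86/1.85 = 3.627.
For a noncompetitive inhibitor, Vmax is reduced to Vmax/α while Km is unchanged: Km,app = 8.18 μM, Vmax,app = 2.60 μmol·min⁻¹.
v = Vmax,app·[S]/(Km,app + [S]) = 2.60 × 24.5/(8.18 + 24.5) = 1.95 μmol·min⁻¹.

1.95 μmol·min⁻¹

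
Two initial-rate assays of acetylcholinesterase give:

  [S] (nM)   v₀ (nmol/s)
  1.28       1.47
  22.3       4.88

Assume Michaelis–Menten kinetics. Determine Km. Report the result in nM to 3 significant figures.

3.67 nM

From v = Vmax[S]/(Km+[S]), each point gives Vmax = v(Km+[S])/[S].
Equating: 1.47(Km+1.28)/1.28 = 4.88(Km+22.3)/22.3.
1.148·Km + 1.47 = 0.2188·Km + 4.88, so (1.148 − 0.2188)·Km = 4.88 − 1.47.
Km = 3.410/0.9296 = 3.67 nM; then Vmax = 1.47(3.67+1.28)/1.28 = 5.68 nmol/s.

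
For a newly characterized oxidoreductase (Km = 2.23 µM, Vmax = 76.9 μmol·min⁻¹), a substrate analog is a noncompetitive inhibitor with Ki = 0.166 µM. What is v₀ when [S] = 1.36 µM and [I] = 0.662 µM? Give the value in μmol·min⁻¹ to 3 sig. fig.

5.84 μmol·min⁻¹

With α = 1 + [I]/Ki = 1 + 0.662/0.166 = 4.988, the noncompetitive rate law is v = (Vmax/α)·[S] / (Km + [S]).
v = (76.9/4.988)×1.36 / (2.23 + 1.36) = 20.97/3.590 = 5.84 μmol·min⁻¹.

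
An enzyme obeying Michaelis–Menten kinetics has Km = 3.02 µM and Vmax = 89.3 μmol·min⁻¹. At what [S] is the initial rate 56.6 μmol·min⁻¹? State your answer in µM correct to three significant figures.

The required fractional saturation is v/Vmax = 56.6/89.3 = 0.6338.
Then [S]/(Km+[S]) = 0.6338 ⇒ [S] = 3.02 × 0.6338/(1 − 0.6338) = 5.23 µM.

5.23 µM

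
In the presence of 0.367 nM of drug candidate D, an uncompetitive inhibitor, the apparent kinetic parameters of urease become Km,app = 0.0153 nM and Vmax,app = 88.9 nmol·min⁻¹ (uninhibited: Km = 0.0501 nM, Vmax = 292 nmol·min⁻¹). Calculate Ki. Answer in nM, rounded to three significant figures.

Uncompetitive: Vmax,app = Vmax/α (and Km,app = Km/α) with α = 1 + [I]/Ki.
α = Vmax/Vmax,app = 292/88.9 = 3.285.
Since α = 1 + [I]/Ki, [I]/Ki = 3.285 − 1 = 2.285 and Ki = 0.367/2.285 = 0.161 nM.

0.161 nM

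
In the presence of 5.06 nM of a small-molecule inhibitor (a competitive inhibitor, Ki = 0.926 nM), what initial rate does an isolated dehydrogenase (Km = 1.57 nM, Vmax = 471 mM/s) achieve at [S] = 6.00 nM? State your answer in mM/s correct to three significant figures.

With α = 1 + [I]/Ki = 1 + 5.06/0.926 = 6.464, the competitive rate law is v = Vmax[S] / (αKm + [S]).
v = 471×6.00 / (6.464×1.57 + 6.00) = 2826/16.15 = 175 mM/s.

175 mM/s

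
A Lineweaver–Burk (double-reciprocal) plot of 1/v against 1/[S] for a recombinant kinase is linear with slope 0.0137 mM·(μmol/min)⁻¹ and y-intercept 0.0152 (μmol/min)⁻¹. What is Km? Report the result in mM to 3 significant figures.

0.901 mM

y-intercept = 1/Vmax ⇒ Vmax = 65.8 μmol/min; slope = Km/Vmax ⇒ Km = slope × Vmax.
Km = 0.0137 × 65.8 = 0.901 mM.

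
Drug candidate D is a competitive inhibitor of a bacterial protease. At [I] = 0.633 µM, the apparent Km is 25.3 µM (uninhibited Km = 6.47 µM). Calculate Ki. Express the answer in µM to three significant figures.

0.217 µM

Competitive: Km,app = α·Km with α = 1 + [I]/Ki.
α = Km,app/Km = 25.3/6.47 = 3.910.
Since α = 1 + [I]/Ki, [I]/Ki = 3.910 − 1 = 2.910 and Ki = 0.633/2.910 = 0.217 µM.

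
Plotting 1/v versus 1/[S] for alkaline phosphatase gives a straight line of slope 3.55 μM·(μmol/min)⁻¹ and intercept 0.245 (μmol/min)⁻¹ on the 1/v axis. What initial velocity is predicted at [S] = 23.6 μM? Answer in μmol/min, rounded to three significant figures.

The y-intercept is 1/Vmax, so Vmax = 1/0.245 = 4.08 μmol/min.
The slope is Km/Vmax, so Km = 3.55 × 4.08 = 14.5 μM.
Then v = 4.08 × 23.6/(14.5 + 23.6) = 2.53 μmol/min.

2.53 μmol/min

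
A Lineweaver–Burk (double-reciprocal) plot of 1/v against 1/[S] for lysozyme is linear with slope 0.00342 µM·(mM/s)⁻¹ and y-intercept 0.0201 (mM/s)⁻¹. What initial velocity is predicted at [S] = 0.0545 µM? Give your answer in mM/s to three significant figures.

The y-intercept is 1/Vmax, so Vmax = 1/0.0201 = 49.8 mM/s.
The slope is Km/Vmax, so Km = 0.00342 × 49.8 = 0.170 µM.
Then v = 49.8 × 0.0545/(0.170 + 0.0545) = 12.1 mM/s.

12.1 mM/s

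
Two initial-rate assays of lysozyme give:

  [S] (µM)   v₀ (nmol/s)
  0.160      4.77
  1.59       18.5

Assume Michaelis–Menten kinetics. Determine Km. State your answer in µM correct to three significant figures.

0.755 µM

In reciprocal form, 1/v = (Km/Vmax)·(1/[S]) + 1/Vmax. The two points give (1/[S], 1/v) = (6.250, 0.2096) and (0.6289, 0.05405).
Slope = (0.2096 − 0.05405)/(6.250 − 0.6289) = 0.02768; intercept = 0.2096 − 0.02768×6.250 = 0.03665.
Vmax = 1/intercept = 27.3 nmol/s; Km = slope × Vmax = 0.02768 × 27.3 = 0.755 µM.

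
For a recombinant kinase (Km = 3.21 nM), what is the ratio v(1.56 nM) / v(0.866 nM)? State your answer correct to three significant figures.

1.54

Since Vmax cancels, v₂/v₁ = [S]₂(Km+[S]₁) / [S]₁(Km+[S]₂).
= 1.56×(3.21+0.866) / (0.866×(3.21+1.56)) = 6.359/4.131 = 1.54.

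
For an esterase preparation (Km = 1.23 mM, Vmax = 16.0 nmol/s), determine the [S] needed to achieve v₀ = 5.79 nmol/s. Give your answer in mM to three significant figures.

0.698 mM

Rearranging v = Vmax[S]/(Km+[S]) gives [S] = Km·v/(Vmax − v).
[S] = 1.23 × 5.79 / (16.0 − 5.79) = 7.122/10.21 = 0.698 mM.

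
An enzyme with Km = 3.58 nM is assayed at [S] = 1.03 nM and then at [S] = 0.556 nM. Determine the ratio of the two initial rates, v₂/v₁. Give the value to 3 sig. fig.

0.602

The fractional saturations are [S]/(Km+[S]) = 1.03/4.610 = 0.2234 and 0.556/4.136 = 0.1344.
v₂/v₁ is just their ratio: 0.1344/0.2234 = 0.602.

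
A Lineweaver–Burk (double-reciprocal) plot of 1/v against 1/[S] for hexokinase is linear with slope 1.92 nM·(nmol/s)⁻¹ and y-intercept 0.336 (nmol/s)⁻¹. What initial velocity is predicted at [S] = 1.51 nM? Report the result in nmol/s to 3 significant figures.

The y-intercept is 1/Vmax, so Vmax = 1/0.336 = 2.98 nmol/s.
The slope is Km/Vmax, so Km = 1.92 × 2.98 = 5.71 nM.
Then v = 2.98 × 1.51/(5.71 + 1.51) = 0.622 nmol/s.

0.622 nmol/s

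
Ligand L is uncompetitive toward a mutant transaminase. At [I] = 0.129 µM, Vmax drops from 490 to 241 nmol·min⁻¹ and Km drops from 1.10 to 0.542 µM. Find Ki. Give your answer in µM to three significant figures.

Uncompetitive: Vmax,app = Vmax/α (and Km,app = Km/α) with α = 1 + [I]/Ki.
α = Vmax/Vmax,app = 490/241 = 2.033.
Since α = 1 + [I]/Ki, [I]/Ki = 2.033 − 1 = 1.033 and Ki = 0.129/1.033 = 0.125 µM.

0.125 µM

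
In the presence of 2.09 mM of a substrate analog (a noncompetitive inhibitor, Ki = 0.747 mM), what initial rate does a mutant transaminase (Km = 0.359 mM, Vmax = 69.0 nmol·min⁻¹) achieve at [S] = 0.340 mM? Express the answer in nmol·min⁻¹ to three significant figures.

α = 1 + [I]/Ki = 1 + 2.09/0.747 = 3.798.
For a noncompetitive inhibitor, Vmax is reduced to Vmax/α while Km is unchanged: Km,app = 0.359 mM, Vmax,app = 18.2 nmol·min⁻¹.
v = Vmax,app·[S]/(Km,app + [S]) = 18.2 × 0.340/(0.359 + 0.340) = 8.84 nmol·min⁻¹.

8.84 nmol·min⁻¹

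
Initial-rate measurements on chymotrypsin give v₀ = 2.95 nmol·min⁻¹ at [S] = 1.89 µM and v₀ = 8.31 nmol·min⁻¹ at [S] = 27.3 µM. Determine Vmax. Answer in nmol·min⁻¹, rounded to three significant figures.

From v = Vmax[S]/(Km+[S]), each point gives Vmax = v(Km+[S])/[S].
Equating: 2.95(Km+1.89)/1.89 = 8.31(Km+27.3)/27.3.
1.561·Km + 2.95 = 0.3044·Km + 8.31, so (1.561 − 0.3044)·Km = 8.31 − 2.95.
Km = 5.360/1.256 = 4.27 µM; then Vmax = 2.95(4.27+1.89)/1.89 = 9.61 nmol·min⁻¹.

9.61 nmol·min⁻¹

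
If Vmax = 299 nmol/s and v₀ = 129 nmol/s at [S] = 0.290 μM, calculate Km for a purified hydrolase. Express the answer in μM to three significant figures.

v/Vmax = 129/299 = 0.4314 = [S]/(Km+[S]).
So Km + [S] = [S]/0.4314 = 0.6722 μM, giving Km = 0.6722 − 0.290 = 0.382 μM.

0.382 μM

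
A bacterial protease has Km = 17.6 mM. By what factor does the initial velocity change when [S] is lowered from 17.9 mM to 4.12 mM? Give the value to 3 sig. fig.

Since Vmax cancels, v₂/v₁ = [S]₂(Km+[S]₁) / [S]₁(Km+[S]₂).
= 4.12×(17.6+17.9) / (17.9×(17.6+4.12)) = 146.3/388.8 = 0.376.

0.376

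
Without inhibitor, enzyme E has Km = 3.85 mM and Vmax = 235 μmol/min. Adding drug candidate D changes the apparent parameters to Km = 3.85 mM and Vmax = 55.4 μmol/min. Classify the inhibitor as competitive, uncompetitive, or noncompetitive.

Vmax decreases (235 → 55.4 μmol/min) while Km is unchanged — pure noncompetitive inhibition.

noncompetitive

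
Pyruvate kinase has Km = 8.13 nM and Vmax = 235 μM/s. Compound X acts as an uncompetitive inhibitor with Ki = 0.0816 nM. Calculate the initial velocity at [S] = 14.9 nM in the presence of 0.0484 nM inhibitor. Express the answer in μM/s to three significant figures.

110 μM/s

α = 1 + [I]/Ki = 1 + 0.0484/0.0816 = 1.593.
For an uncompetitive inhibitor, both parameters are divided by α, giving Vmax/α and Km/α: Km,app = 5.10 nM, Vmax,app = 148 μM/s.
v = Vmax,app·[S]/(Km,app + [S]) = 148 × 14.9/(5.10 + 14.9) = 110 μM/s.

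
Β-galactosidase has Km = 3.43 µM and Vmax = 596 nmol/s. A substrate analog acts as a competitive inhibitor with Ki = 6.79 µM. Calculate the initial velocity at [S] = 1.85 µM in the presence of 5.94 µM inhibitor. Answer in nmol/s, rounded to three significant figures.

α = 1 + [I]/Ki = 1 + 5.94/6.79 = 1.875.
For a competitive inhibitor, Vmax is unchanged and the apparent Km becomes α·Km: Km,app = 6.43 µM, Vmax,app = 596 nmol/s.
v = Vmax,app·[S]/(Km,app + [S]) = 596 × 1.85/(6.43 + 1.85) = 133 nmol/s.

133 nmol/s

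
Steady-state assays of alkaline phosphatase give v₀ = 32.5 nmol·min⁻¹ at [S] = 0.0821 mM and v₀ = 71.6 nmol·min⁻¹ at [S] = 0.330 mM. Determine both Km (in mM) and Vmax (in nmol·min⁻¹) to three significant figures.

From v = Vmax[S]/(Km+[S]), each point gives Vmax = v(Km+[S])/[S].
Equating: 32.5(Km+0.0821)/0.0821 = 71.6(Km+0.330)/0.330.
395.9·Km + 32.5 = 217.0·Km + 71.6, so (395.9 − 217.0)·Km = 71.6 − 32.5.
Km = 39.10/178.9 = 0.219 mM; then Vmax = 32.5(0.219+0.0821)/0.0821 = 119 nmol·min⁻¹.

Km = 0.219 mM; Vmax = 119 nmol·min⁻¹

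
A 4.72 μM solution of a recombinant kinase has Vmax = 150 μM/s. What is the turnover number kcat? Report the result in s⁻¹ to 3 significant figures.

31.8 s⁻¹

kcat = Vmax/[E]total = 150 μM/s / 4.72 μM = 31.8 s⁻¹.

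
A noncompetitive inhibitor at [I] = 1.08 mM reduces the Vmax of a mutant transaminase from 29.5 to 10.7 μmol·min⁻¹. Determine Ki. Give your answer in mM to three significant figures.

0.615 mM

Noncompetitive: Vmax,app = Vmax/α with α = 1 + [I]/Ki.
α = Vmax/Vmax,app = 29.5/10.7 = 2.757.
Ki = [I]/(α − 1) = 1.08/1.757 = 0.615 mM.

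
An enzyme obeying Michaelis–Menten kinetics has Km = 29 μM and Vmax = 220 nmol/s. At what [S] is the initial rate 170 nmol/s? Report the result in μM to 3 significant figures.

The required fractional saturation is v/Vmax = 170/220 = 0.7727.
Then [S]/(Km+[S]) = 0.7727 ⇒ [S] = 29 × 0.7727/(1 − 0.7727) = 98.6 μM.

98.6 μM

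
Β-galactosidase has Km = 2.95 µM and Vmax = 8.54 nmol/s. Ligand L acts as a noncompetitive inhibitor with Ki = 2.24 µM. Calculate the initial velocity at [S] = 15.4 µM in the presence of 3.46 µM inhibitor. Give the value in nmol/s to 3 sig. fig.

2.82 nmol/s

With α = 1 + [I]/Ki = 1 + 3.46/2.24 = 2.545, the noncompetitive rate law is v = (Vmax/α)·[S] / (Km + [S]).
v = (8.54/2.545)×15.4 / (2.95 + 15.4) = 51.68/18.35 = 2.82 nmol/s.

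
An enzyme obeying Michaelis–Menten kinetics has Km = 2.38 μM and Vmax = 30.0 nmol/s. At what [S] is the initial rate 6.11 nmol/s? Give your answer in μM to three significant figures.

The required fractional saturation is v/Vmax = 6.11/30.0 = 0.2037.
Then [S]/(Km+[S]) = 0.2037 ⇒ [S] = 2.38 × 0.2037/(1 − 0.2037) = 0.609 μM.

0.609 μM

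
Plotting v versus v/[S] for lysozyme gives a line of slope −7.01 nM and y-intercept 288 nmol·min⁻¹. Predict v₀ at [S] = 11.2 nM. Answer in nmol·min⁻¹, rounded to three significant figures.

177 nmol·min⁻¹

In the Eadie–Hofstee form v = Vmax − Km·(v/[S]), the slope is −Km and the intercept is Vmax, so Km = 7.01 nM and Vmax = 288 nmol·min⁻¹.
v = 288 × 11.2/(7.01 + 11.2) = 177 nmol·min⁻¹.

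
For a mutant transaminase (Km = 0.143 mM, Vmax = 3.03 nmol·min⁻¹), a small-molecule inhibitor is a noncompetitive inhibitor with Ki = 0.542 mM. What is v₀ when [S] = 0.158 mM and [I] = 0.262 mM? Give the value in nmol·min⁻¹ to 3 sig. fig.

1.07 nmol·min⁻¹

α = 1 + [I]/Ki = 1 + 0.262/0.542 = 1.483.
For a noncompetitive inhibitor, Vmax is reduced to Vmax/α while Km is unchanged: Km,app = 0.143 mM, Vmax,app = 2.04 nmol·min⁻¹.
v = Vmax,app·[S]/(Km,app + [S]) = 2.04 × 0.158/(0.143 + 0.158) = 1.07 nmol·min⁻¹.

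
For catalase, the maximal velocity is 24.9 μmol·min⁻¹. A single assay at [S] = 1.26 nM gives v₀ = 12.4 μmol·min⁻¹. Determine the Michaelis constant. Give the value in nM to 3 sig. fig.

From v = Vmax[S]/(Km+[S]), Km = [S](Vmax − v)/v.
Km = 1.26 × (24.9 − 12.4) / 12.4 = 15.75/12.4 = 1.27 nM.

1.27 nM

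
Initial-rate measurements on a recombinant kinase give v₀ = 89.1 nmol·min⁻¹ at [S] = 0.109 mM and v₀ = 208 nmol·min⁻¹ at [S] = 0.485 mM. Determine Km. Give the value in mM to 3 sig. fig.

0.306 mM

In reciprocal form, 1/v = (Km/Vmax)·(1/[S]) + 1/Vmax. The two points give (1/[S], 1/v) = (9.174, 0.01122) and (2.062, 0.004808).
Slope = (0.01122 − 0.004808)/(9.174 − 2.062) = 0.0009020; intercept = 0.01122 − 0.0009020×9.174 = 0.002948.
Vmax = 1/intercept = 339 nmol·min⁻¹; Km = slope × Vmax = 0.0009020 × 339 = 0.306 mM.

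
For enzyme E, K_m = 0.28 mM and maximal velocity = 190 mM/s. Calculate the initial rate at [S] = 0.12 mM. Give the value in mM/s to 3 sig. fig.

[S]/(Km+[S]) = 0.12/0.4000 = 0.3000, the fractional saturation.
v = 0.3000 × Vmax = 0.3000 × 190 = 57.0 mM/s.

57.0 mM/s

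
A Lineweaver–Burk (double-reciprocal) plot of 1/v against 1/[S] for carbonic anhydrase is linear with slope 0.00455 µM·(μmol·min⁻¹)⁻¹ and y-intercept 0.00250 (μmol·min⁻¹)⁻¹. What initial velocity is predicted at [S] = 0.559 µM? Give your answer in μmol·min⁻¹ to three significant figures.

The y-intercept is 1/Vmax, so Vmax = 1/0.00250 = 400 μmol·min⁻¹.
The slope is Km/Vmax, so Km = 0.00455 × 400 = 1.82 µM.
Then v = 400 × 0.559/(1.82 + 0.559) = 94.0 μmol·min⁻¹.

94.0 μmol·min⁻¹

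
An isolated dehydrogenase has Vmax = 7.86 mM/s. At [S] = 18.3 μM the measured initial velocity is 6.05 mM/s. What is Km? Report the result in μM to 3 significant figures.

5.47 μM

v/Vmax = 6.05/7.86 = 0.7697 = [S]/(Km+[S]).
So Km + [S] = [S]/0.7697 = 23.77 μM, giving Km = 23.77 − 18.3 = 5.47 μM.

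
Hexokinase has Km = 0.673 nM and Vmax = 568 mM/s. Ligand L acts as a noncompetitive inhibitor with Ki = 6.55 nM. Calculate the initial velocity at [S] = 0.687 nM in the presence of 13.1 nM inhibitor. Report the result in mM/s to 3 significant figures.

α = 1 + [I]/Ki = 1 + 13.1/6.55 = 3.000.
For a noncompetitive inhibitor, Vmax is reduced to Vmax/α while Km is unchanged: Km,app = 0.673 nM, Vmax,app = 189 mM/s.
v = Vmax,app·[S]/(Km,app + [S]) = 189 × 0.687/(0.673 + 0.687) = 95.6 mM/s.

95.6 mM/s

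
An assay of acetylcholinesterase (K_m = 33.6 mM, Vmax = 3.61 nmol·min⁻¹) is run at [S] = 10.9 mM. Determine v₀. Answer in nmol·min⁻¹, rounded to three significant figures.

0.884 nmol·min⁻¹

v = Vmax·[S]/(Km + [S]) = 3.61 × 10.9 / (33.6 + 10.9)
  = 39.35 / 44.50 = 0.884 nmol·min⁻¹.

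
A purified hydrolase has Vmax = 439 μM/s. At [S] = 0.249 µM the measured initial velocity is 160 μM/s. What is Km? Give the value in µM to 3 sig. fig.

0.434 µM

From v = Vmax[S]/(Km+[S]), Km = [S](Vmax − v)/v.
Km = 0.249 × (439 − 160) / 160 = 69.47/160 = 0.434 µM.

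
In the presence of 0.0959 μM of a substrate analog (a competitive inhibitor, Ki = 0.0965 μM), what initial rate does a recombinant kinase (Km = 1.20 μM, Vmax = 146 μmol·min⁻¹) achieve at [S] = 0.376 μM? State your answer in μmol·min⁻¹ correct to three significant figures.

19.8 μmol·min⁻¹

α = 1 + [I]/Ki = 1 + 0.0959/0.0965 = 1.994.
For a competitive inhibitor, Vmax is unchanged and the apparent Km becomes α·Km: Km,app = 2.39 μM, Vmax,app = 146 μmol·min⁻¹.
v = Vmax,app·[S]/(Km,app + [S]) = 146 × 0.376/(2.39 + 0.376) = 19.8 μmol·min⁻¹.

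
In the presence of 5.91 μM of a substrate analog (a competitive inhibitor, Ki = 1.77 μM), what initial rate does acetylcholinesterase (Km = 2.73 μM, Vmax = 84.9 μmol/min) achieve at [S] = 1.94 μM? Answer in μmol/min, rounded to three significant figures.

With α = 1 + [I]/Ki = 1 + 5.91/1.77 = 4.339, the competitive rate law is v = Vmax[S] / (αKm + [S]).
v = 84.9×1.94 / (4.339×2.73 + 1.94) = 164.7/13.79 = 11.9 μmol/min.

11.9 μmol/min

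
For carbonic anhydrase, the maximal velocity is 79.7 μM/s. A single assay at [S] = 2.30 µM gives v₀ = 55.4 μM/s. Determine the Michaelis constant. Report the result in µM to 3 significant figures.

1.01 µM

From v = Vmax[S]/(Km+[S]), Km = [S](Vmax − v)/v.
Km = 2.30 × (79.7 − 55.4) / 55.4 = 55.89/55.4 = 1.01 µM.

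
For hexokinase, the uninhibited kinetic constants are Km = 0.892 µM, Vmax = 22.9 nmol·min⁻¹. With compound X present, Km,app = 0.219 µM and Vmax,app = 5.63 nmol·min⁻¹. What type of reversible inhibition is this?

Both Km and Vmax decrease by the same factor (~4.07-fold) — characteristic of uncompetitive inhibition.

uncompetitive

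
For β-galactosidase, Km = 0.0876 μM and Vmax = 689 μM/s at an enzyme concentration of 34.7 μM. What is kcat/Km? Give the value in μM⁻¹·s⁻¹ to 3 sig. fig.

kcat = Vmax/[E]total = 689/34.7 = 19.9 s⁻¹.
kcat/Km = 19.9/0.0876 = 227 μM⁻¹·s⁻¹.

227 μM⁻¹·s⁻¹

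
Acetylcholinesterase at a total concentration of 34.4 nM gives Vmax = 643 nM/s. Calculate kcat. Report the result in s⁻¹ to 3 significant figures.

18.7 s⁻¹

kcat = Vmax/[E]total = 643 nM/s / 34.4 nM = 18.7 s⁻¹.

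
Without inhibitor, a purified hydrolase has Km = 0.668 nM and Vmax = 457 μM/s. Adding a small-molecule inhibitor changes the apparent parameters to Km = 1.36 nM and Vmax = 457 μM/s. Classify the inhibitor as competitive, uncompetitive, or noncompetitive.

competitive

Km increases (0.668 → 1.36 nM) while Vmax is unchanged — the hallmark of competitive inhibition.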